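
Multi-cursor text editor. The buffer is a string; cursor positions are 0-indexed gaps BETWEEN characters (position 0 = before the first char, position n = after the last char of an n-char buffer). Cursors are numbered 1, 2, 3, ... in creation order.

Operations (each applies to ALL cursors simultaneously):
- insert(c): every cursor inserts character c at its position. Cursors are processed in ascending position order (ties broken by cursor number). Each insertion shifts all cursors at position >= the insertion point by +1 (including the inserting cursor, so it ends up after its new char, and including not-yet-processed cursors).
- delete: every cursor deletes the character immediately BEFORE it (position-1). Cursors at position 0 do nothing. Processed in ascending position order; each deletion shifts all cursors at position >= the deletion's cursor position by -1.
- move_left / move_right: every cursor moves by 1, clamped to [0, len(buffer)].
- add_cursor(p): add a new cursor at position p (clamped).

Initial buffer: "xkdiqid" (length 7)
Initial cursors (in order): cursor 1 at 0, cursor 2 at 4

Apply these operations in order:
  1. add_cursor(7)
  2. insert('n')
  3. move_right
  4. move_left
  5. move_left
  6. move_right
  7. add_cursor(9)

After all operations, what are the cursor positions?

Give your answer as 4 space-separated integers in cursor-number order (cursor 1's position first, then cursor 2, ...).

After op 1 (add_cursor(7)): buffer="xkdiqid" (len 7), cursors c1@0 c2@4 c3@7, authorship .......
After op 2 (insert('n')): buffer="nxkdinqidn" (len 10), cursors c1@1 c2@6 c3@10, authorship 1....2...3
After op 3 (move_right): buffer="nxkdinqidn" (len 10), cursors c1@2 c2@7 c3@10, authorship 1....2...3
After op 4 (move_left): buffer="nxkdinqidn" (len 10), cursors c1@1 c2@6 c3@9, authorship 1....2...3
After op 5 (move_left): buffer="nxkdinqidn" (len 10), cursors c1@0 c2@5 c3@8, authorship 1....2...3
After op 6 (move_right): buffer="nxkdinqidn" (len 10), cursors c1@1 c2@6 c3@9, authorship 1....2...3
After op 7 (add_cursor(9)): buffer="nxkdinqidn" (len 10), cursors c1@1 c2@6 c3@9 c4@9, authorship 1....2...3

Answer: 1 6 9 9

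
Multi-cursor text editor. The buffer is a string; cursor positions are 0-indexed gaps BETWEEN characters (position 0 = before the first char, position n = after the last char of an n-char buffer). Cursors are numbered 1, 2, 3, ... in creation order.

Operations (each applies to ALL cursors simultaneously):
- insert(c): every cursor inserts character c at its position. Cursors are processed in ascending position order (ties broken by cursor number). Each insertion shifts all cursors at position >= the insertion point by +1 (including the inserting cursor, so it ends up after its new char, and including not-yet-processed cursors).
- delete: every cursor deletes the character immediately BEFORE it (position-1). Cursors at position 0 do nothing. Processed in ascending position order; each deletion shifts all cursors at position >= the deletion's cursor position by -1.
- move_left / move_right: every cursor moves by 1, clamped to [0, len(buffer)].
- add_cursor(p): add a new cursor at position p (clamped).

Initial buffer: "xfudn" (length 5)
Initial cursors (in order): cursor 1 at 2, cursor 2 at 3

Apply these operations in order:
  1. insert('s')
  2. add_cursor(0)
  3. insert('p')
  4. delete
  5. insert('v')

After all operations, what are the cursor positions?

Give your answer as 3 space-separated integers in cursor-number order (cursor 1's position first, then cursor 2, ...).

After op 1 (insert('s')): buffer="xfsusdn" (len 7), cursors c1@3 c2@5, authorship ..1.2..
After op 2 (add_cursor(0)): buffer="xfsusdn" (len 7), cursors c3@0 c1@3 c2@5, authorship ..1.2..
After op 3 (insert('p')): buffer="pxfspuspdn" (len 10), cursors c3@1 c1@5 c2@8, authorship 3..11.22..
After op 4 (delete): buffer="xfsusdn" (len 7), cursors c3@0 c1@3 c2@5, authorship ..1.2..
After op 5 (insert('v')): buffer="vxfsvusvdn" (len 10), cursors c3@1 c1@5 c2@8, authorship 3..11.22..

Answer: 5 8 1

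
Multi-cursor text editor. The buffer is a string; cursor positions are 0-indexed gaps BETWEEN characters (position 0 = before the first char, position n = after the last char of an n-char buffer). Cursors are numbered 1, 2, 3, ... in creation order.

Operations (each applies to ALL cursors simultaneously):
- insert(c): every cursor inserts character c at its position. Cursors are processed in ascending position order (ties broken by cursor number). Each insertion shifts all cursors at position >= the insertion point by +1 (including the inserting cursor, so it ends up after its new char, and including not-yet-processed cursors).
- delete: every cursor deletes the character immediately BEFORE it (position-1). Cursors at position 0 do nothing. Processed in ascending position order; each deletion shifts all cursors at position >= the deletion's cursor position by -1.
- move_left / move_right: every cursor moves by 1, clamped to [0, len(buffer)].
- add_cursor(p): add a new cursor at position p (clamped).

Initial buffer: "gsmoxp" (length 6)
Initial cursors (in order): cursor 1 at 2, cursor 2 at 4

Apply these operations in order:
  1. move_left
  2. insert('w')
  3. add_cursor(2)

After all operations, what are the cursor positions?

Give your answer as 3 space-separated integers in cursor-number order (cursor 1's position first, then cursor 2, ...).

Answer: 2 5 2

Derivation:
After op 1 (move_left): buffer="gsmoxp" (len 6), cursors c1@1 c2@3, authorship ......
After op 2 (insert('w')): buffer="gwsmwoxp" (len 8), cursors c1@2 c2@5, authorship .1..2...
After op 3 (add_cursor(2)): buffer="gwsmwoxp" (len 8), cursors c1@2 c3@2 c2@5, authorship .1..2...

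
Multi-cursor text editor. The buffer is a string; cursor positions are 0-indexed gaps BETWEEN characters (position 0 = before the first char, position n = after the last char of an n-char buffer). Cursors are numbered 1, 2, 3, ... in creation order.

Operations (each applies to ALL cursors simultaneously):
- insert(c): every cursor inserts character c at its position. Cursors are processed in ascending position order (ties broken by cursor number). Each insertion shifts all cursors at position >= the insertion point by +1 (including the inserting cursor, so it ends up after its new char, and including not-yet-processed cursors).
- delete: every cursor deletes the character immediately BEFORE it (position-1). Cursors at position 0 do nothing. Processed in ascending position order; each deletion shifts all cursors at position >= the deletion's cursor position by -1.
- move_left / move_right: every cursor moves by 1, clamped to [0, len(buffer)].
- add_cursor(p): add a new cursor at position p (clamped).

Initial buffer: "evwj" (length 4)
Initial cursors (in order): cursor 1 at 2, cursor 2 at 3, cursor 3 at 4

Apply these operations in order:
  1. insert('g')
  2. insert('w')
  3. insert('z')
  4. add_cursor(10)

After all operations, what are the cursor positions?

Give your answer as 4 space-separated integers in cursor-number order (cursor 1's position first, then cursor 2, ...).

Answer: 5 9 13 10

Derivation:
After op 1 (insert('g')): buffer="evgwgjg" (len 7), cursors c1@3 c2@5 c3@7, authorship ..1.2.3
After op 2 (insert('w')): buffer="evgwwgwjgw" (len 10), cursors c1@4 c2@7 c3@10, authorship ..11.22.33
After op 3 (insert('z')): buffer="evgwzwgwzjgwz" (len 13), cursors c1@5 c2@9 c3@13, authorship ..111.222.333
After op 4 (add_cursor(10)): buffer="evgwzwgwzjgwz" (len 13), cursors c1@5 c2@9 c4@10 c3@13, authorship ..111.222.333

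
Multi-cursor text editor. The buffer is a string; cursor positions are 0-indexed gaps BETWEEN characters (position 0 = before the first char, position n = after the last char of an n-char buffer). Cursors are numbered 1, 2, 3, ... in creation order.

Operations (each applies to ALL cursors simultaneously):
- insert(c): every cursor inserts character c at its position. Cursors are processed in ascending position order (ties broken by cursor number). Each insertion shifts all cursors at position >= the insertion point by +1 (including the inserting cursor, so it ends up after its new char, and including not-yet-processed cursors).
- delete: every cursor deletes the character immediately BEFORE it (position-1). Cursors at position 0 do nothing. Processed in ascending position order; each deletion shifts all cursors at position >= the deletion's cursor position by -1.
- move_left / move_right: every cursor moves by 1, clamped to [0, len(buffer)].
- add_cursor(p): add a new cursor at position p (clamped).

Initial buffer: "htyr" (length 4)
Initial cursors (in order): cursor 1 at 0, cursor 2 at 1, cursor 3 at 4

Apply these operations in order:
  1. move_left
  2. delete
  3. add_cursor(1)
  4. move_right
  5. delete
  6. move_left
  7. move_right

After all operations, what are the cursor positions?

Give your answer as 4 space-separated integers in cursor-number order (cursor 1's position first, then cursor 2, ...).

Answer: 0 0 0 0

Derivation:
After op 1 (move_left): buffer="htyr" (len 4), cursors c1@0 c2@0 c3@3, authorship ....
After op 2 (delete): buffer="htr" (len 3), cursors c1@0 c2@0 c3@2, authorship ...
After op 3 (add_cursor(1)): buffer="htr" (len 3), cursors c1@0 c2@0 c4@1 c3@2, authorship ...
After op 4 (move_right): buffer="htr" (len 3), cursors c1@1 c2@1 c4@2 c3@3, authorship ...
After op 5 (delete): buffer="" (len 0), cursors c1@0 c2@0 c3@0 c4@0, authorship 
After op 6 (move_left): buffer="" (len 0), cursors c1@0 c2@0 c3@0 c4@0, authorship 
After op 7 (move_right): buffer="" (len 0), cursors c1@0 c2@0 c3@0 c4@0, authorship 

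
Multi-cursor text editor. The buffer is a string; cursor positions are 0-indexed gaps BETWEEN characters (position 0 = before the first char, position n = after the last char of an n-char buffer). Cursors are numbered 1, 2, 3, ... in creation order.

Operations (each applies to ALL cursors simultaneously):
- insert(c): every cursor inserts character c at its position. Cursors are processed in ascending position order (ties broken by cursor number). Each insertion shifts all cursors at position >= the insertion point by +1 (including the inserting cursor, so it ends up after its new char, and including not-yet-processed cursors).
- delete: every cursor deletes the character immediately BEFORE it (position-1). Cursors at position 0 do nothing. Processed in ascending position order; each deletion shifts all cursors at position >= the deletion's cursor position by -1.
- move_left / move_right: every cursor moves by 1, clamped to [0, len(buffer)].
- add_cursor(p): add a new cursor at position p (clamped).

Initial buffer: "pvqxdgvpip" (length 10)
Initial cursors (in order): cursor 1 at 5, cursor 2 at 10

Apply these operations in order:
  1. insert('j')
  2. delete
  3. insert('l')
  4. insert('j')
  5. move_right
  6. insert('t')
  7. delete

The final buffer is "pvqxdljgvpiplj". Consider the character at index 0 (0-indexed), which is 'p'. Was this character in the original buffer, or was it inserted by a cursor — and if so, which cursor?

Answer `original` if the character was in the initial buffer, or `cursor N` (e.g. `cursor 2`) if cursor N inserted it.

Answer: original

Derivation:
After op 1 (insert('j')): buffer="pvqxdjgvpipj" (len 12), cursors c1@6 c2@12, authorship .....1.....2
After op 2 (delete): buffer="pvqxdgvpip" (len 10), cursors c1@5 c2@10, authorship ..........
After op 3 (insert('l')): buffer="pvqxdlgvpipl" (len 12), cursors c1@6 c2@12, authorship .....1.....2
After op 4 (insert('j')): buffer="pvqxdljgvpiplj" (len 14), cursors c1@7 c2@14, authorship .....11.....22
After op 5 (move_right): buffer="pvqxdljgvpiplj" (len 14), cursors c1@8 c2@14, authorship .....11.....22
After op 6 (insert('t')): buffer="pvqxdljgtvpipljt" (len 16), cursors c1@9 c2@16, authorship .....11.1....222
After op 7 (delete): buffer="pvqxdljgvpiplj" (len 14), cursors c1@8 c2@14, authorship .....11.....22
Authorship (.=original, N=cursor N): . . . . . 1 1 . . . . . 2 2
Index 0: author = original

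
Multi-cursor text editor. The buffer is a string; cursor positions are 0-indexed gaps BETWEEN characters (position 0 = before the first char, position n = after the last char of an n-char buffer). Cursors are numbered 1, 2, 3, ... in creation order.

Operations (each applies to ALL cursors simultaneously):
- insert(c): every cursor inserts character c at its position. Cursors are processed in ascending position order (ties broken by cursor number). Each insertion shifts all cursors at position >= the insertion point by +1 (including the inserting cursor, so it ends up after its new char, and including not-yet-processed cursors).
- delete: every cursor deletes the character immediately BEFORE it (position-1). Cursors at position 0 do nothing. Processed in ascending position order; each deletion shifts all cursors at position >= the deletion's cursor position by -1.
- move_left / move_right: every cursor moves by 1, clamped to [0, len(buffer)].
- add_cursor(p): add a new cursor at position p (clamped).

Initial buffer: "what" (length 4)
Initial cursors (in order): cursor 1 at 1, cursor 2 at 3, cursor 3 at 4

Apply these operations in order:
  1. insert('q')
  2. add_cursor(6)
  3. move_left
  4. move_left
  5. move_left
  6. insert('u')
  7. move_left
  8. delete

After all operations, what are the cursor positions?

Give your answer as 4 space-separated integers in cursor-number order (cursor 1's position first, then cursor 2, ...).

After op 1 (insert('q')): buffer="wqhaqtq" (len 7), cursors c1@2 c2@5 c3@7, authorship .1..2.3
After op 2 (add_cursor(6)): buffer="wqhaqtq" (len 7), cursors c1@2 c2@5 c4@6 c3@7, authorship .1..2.3
After op 3 (move_left): buffer="wqhaqtq" (len 7), cursors c1@1 c2@4 c4@5 c3@6, authorship .1..2.3
After op 4 (move_left): buffer="wqhaqtq" (len 7), cursors c1@0 c2@3 c4@4 c3@5, authorship .1..2.3
After op 5 (move_left): buffer="wqhaqtq" (len 7), cursors c1@0 c2@2 c4@3 c3@4, authorship .1..2.3
After op 6 (insert('u')): buffer="uwquhuauqtq" (len 11), cursors c1@1 c2@4 c4@6 c3@8, authorship 1.12.4.32.3
After op 7 (move_left): buffer="uwquhuauqtq" (len 11), cursors c1@0 c2@3 c4@5 c3@7, authorship 1.12.4.32.3
After op 8 (delete): buffer="uwuuuqtq" (len 8), cursors c1@0 c2@2 c4@3 c3@4, authorship 1.2432.3

Answer: 0 2 4 3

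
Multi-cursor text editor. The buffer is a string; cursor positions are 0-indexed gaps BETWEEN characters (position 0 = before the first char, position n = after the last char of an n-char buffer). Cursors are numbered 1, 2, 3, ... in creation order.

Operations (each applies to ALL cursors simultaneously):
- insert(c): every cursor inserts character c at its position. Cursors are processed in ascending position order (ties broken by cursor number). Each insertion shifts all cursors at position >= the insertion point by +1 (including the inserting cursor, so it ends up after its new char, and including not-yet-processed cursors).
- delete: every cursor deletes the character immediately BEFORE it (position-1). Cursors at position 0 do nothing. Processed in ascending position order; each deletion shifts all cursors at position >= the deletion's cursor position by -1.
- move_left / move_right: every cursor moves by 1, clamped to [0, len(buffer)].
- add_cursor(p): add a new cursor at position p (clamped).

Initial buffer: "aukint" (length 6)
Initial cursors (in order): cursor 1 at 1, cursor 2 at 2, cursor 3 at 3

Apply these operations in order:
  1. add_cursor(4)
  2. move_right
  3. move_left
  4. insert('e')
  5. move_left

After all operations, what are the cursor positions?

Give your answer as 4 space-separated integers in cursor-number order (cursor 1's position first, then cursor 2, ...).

Answer: 1 3 5 7

Derivation:
After op 1 (add_cursor(4)): buffer="aukint" (len 6), cursors c1@1 c2@2 c3@3 c4@4, authorship ......
After op 2 (move_right): buffer="aukint" (len 6), cursors c1@2 c2@3 c3@4 c4@5, authorship ......
After op 3 (move_left): buffer="aukint" (len 6), cursors c1@1 c2@2 c3@3 c4@4, authorship ......
After op 4 (insert('e')): buffer="aeuekeient" (len 10), cursors c1@2 c2@4 c3@6 c4@8, authorship .1.2.3.4..
After op 5 (move_left): buffer="aeuekeient" (len 10), cursors c1@1 c2@3 c3@5 c4@7, authorship .1.2.3.4..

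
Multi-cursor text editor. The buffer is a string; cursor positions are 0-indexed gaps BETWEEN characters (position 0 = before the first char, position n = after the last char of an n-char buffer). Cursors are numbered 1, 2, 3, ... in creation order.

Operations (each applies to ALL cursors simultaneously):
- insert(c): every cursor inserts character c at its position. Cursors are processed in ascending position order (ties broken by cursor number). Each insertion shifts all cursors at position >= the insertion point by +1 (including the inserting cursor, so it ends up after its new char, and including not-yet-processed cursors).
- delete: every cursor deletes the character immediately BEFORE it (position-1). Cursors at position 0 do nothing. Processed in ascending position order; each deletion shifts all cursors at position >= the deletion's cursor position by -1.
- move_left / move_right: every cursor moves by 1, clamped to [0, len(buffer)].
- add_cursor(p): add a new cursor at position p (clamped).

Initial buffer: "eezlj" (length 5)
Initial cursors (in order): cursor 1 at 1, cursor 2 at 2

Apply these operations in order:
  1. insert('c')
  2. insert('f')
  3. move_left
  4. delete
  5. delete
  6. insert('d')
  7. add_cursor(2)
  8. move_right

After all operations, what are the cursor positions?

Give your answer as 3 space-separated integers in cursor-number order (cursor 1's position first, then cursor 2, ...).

After op 1 (insert('c')): buffer="ececzlj" (len 7), cursors c1@2 c2@4, authorship .1.2...
After op 2 (insert('f')): buffer="ecfecfzlj" (len 9), cursors c1@3 c2@6, authorship .11.22...
After op 3 (move_left): buffer="ecfecfzlj" (len 9), cursors c1@2 c2@5, authorship .11.22...
After op 4 (delete): buffer="efefzlj" (len 7), cursors c1@1 c2@3, authorship .1.2...
After op 5 (delete): buffer="ffzlj" (len 5), cursors c1@0 c2@1, authorship 12...
After op 6 (insert('d')): buffer="dfdfzlj" (len 7), cursors c1@1 c2@3, authorship 1122...
After op 7 (add_cursor(2)): buffer="dfdfzlj" (len 7), cursors c1@1 c3@2 c2@3, authorship 1122...
After op 8 (move_right): buffer="dfdfzlj" (len 7), cursors c1@2 c3@3 c2@4, authorship 1122...

Answer: 2 4 3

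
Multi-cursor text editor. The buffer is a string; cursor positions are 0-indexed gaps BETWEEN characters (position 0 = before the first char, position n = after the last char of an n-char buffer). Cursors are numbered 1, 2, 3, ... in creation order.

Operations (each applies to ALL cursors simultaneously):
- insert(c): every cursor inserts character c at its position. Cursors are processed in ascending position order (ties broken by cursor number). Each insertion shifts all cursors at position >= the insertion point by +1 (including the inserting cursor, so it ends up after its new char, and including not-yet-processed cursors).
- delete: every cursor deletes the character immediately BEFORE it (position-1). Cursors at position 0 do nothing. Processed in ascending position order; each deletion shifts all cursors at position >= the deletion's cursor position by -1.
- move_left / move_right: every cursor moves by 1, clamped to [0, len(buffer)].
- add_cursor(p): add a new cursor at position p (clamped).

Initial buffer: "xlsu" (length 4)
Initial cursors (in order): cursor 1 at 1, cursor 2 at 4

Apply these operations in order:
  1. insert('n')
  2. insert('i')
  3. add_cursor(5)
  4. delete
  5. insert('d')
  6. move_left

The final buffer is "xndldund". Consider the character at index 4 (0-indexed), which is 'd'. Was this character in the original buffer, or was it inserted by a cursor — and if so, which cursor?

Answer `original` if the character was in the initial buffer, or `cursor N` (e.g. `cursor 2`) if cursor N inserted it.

After op 1 (insert('n')): buffer="xnlsun" (len 6), cursors c1@2 c2@6, authorship .1...2
After op 2 (insert('i')): buffer="xnilsuni" (len 8), cursors c1@3 c2@8, authorship .11...22
After op 3 (add_cursor(5)): buffer="xnilsuni" (len 8), cursors c1@3 c3@5 c2@8, authorship .11...22
After op 4 (delete): buffer="xnlun" (len 5), cursors c1@2 c3@3 c2@5, authorship .1..2
After op 5 (insert('d')): buffer="xndldund" (len 8), cursors c1@3 c3@5 c2@8, authorship .11.3.22
After op 6 (move_left): buffer="xndldund" (len 8), cursors c1@2 c3@4 c2@7, authorship .11.3.22
Authorship (.=original, N=cursor N): . 1 1 . 3 . 2 2
Index 4: author = 3

Answer: cursor 3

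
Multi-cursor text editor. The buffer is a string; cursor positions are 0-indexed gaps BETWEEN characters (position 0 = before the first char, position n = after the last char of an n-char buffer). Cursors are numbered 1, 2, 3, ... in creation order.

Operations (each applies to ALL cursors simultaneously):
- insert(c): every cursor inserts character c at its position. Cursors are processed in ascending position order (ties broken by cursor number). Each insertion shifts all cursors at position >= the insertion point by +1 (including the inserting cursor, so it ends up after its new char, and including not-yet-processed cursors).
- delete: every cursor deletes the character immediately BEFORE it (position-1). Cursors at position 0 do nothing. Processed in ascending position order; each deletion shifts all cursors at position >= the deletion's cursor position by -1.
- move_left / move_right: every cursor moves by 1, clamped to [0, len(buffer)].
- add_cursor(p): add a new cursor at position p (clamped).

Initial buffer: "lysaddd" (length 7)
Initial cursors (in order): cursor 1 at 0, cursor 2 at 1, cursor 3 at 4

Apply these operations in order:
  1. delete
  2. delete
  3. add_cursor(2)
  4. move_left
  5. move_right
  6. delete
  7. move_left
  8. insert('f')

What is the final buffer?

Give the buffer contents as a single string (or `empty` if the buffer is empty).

Answer: ffffdd

Derivation:
After op 1 (delete): buffer="ysddd" (len 5), cursors c1@0 c2@0 c3@2, authorship .....
After op 2 (delete): buffer="yddd" (len 4), cursors c1@0 c2@0 c3@1, authorship ....
After op 3 (add_cursor(2)): buffer="yddd" (len 4), cursors c1@0 c2@0 c3@1 c4@2, authorship ....
After op 4 (move_left): buffer="yddd" (len 4), cursors c1@0 c2@0 c3@0 c4@1, authorship ....
After op 5 (move_right): buffer="yddd" (len 4), cursors c1@1 c2@1 c3@1 c4@2, authorship ....
After op 6 (delete): buffer="dd" (len 2), cursors c1@0 c2@0 c3@0 c4@0, authorship ..
After op 7 (move_left): buffer="dd" (len 2), cursors c1@0 c2@0 c3@0 c4@0, authorship ..
After op 8 (insert('f')): buffer="ffffdd" (len 6), cursors c1@4 c2@4 c3@4 c4@4, authorship 1234..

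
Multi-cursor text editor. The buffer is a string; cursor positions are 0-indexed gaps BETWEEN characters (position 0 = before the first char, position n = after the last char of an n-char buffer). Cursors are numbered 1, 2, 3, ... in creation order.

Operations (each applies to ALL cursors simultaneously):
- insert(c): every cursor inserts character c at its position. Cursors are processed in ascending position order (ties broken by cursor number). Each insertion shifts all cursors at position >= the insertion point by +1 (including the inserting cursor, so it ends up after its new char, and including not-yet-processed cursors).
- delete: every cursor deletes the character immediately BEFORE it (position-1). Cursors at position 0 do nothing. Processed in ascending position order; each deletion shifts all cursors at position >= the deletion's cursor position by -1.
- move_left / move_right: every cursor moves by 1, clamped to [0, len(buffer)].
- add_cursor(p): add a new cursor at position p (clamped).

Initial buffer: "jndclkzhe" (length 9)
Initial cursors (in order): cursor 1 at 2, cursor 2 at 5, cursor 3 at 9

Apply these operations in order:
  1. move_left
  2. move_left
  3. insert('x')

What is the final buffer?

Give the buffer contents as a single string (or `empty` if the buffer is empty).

Answer: xjndxclkzxhe

Derivation:
After op 1 (move_left): buffer="jndclkzhe" (len 9), cursors c1@1 c2@4 c3@8, authorship .........
After op 2 (move_left): buffer="jndclkzhe" (len 9), cursors c1@0 c2@3 c3@7, authorship .........
After op 3 (insert('x')): buffer="xjndxclkzxhe" (len 12), cursors c1@1 c2@5 c3@10, authorship 1...2....3..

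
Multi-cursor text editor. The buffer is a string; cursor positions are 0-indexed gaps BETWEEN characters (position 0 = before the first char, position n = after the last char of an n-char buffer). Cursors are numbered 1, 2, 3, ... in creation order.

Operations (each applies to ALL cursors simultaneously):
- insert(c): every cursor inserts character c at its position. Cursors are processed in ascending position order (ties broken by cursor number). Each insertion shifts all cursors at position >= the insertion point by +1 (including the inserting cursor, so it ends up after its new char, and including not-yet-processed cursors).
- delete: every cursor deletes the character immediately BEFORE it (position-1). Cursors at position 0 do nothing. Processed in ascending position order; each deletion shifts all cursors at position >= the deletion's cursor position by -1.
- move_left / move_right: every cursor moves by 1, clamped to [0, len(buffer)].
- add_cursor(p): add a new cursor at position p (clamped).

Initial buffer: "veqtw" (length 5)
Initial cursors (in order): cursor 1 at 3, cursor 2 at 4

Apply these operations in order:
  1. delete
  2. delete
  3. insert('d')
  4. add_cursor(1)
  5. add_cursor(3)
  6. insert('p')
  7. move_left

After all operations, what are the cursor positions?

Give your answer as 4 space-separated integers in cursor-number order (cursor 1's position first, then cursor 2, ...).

After op 1 (delete): buffer="vew" (len 3), cursors c1@2 c2@2, authorship ...
After op 2 (delete): buffer="w" (len 1), cursors c1@0 c2@0, authorship .
After op 3 (insert('d')): buffer="ddw" (len 3), cursors c1@2 c2@2, authorship 12.
After op 4 (add_cursor(1)): buffer="ddw" (len 3), cursors c3@1 c1@2 c2@2, authorship 12.
After op 5 (add_cursor(3)): buffer="ddw" (len 3), cursors c3@1 c1@2 c2@2 c4@3, authorship 12.
After op 6 (insert('p')): buffer="dpdppwp" (len 7), cursors c3@2 c1@5 c2@5 c4@7, authorship 13212.4
After op 7 (move_left): buffer="dpdppwp" (len 7), cursors c3@1 c1@4 c2@4 c4@6, authorship 13212.4

Answer: 4 4 1 6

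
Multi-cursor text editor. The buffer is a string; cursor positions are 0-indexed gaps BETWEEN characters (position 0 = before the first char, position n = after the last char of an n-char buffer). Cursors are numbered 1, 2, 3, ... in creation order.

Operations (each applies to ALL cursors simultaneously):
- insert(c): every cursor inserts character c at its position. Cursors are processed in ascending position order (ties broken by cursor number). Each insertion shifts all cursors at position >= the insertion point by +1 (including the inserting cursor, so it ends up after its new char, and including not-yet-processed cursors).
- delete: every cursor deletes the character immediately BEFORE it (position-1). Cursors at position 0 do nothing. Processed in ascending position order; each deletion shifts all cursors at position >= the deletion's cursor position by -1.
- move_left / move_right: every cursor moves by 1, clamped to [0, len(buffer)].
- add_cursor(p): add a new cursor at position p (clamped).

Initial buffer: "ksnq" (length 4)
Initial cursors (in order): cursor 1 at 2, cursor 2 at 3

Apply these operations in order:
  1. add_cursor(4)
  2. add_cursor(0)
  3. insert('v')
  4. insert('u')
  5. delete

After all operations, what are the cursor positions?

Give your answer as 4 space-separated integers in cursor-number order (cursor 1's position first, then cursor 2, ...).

After op 1 (add_cursor(4)): buffer="ksnq" (len 4), cursors c1@2 c2@3 c3@4, authorship ....
After op 2 (add_cursor(0)): buffer="ksnq" (len 4), cursors c4@0 c1@2 c2@3 c3@4, authorship ....
After op 3 (insert('v')): buffer="vksvnvqv" (len 8), cursors c4@1 c1@4 c2@6 c3@8, authorship 4..1.2.3
After op 4 (insert('u')): buffer="vuksvunvuqvu" (len 12), cursors c4@2 c1@6 c2@9 c3@12, authorship 44..11.22.33
After op 5 (delete): buffer="vksvnvqv" (len 8), cursors c4@1 c1@4 c2@6 c3@8, authorship 4..1.2.3

Answer: 4 6 8 1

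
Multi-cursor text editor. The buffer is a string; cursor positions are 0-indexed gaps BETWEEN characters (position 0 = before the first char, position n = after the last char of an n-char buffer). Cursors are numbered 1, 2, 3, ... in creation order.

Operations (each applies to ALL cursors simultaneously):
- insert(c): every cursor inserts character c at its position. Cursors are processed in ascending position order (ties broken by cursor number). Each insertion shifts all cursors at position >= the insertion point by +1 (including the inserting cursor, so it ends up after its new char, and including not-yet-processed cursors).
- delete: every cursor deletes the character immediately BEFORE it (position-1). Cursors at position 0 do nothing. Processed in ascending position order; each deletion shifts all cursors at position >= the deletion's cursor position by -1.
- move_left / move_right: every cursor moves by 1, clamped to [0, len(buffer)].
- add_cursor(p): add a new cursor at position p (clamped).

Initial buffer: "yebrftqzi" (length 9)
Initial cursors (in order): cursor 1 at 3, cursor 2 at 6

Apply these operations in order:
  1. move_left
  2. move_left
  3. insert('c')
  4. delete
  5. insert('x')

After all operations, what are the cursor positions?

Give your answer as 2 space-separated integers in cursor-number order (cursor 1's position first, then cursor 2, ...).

Answer: 2 6

Derivation:
After op 1 (move_left): buffer="yebrftqzi" (len 9), cursors c1@2 c2@5, authorship .........
After op 2 (move_left): buffer="yebrftqzi" (len 9), cursors c1@1 c2@4, authorship .........
After op 3 (insert('c')): buffer="ycebrcftqzi" (len 11), cursors c1@2 c2@6, authorship .1...2.....
After op 4 (delete): buffer="yebrftqzi" (len 9), cursors c1@1 c2@4, authorship .........
After op 5 (insert('x')): buffer="yxebrxftqzi" (len 11), cursors c1@2 c2@6, authorship .1...2.....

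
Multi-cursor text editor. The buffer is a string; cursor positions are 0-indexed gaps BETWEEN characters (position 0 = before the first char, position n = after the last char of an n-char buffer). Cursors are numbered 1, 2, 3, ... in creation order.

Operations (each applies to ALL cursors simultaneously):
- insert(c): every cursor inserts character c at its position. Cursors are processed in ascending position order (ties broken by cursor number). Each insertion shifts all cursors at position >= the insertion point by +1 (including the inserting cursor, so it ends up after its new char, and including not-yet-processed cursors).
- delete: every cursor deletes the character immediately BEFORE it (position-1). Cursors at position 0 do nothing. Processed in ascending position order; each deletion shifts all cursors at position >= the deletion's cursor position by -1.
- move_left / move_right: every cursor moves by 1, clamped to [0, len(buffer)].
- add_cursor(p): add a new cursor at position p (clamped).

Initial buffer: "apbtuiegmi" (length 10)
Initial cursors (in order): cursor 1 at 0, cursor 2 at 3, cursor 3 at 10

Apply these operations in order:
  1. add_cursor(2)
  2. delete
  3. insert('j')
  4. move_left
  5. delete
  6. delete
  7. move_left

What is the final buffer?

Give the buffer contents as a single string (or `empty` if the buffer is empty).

After op 1 (add_cursor(2)): buffer="apbtuiegmi" (len 10), cursors c1@0 c4@2 c2@3 c3@10, authorship ..........
After op 2 (delete): buffer="atuiegm" (len 7), cursors c1@0 c2@1 c4@1 c3@7, authorship .......
After op 3 (insert('j')): buffer="jajjtuiegmj" (len 11), cursors c1@1 c2@4 c4@4 c3@11, authorship 1.24......3
After op 4 (move_left): buffer="jajjtuiegmj" (len 11), cursors c1@0 c2@3 c4@3 c3@10, authorship 1.24......3
After op 5 (delete): buffer="jjtuiegj" (len 8), cursors c1@0 c2@1 c4@1 c3@7, authorship 14.....3
After op 6 (delete): buffer="jtuiej" (len 6), cursors c1@0 c2@0 c4@0 c3@5, authorship 4....3
After op 7 (move_left): buffer="jtuiej" (len 6), cursors c1@0 c2@0 c4@0 c3@4, authorship 4....3

Answer: jtuiej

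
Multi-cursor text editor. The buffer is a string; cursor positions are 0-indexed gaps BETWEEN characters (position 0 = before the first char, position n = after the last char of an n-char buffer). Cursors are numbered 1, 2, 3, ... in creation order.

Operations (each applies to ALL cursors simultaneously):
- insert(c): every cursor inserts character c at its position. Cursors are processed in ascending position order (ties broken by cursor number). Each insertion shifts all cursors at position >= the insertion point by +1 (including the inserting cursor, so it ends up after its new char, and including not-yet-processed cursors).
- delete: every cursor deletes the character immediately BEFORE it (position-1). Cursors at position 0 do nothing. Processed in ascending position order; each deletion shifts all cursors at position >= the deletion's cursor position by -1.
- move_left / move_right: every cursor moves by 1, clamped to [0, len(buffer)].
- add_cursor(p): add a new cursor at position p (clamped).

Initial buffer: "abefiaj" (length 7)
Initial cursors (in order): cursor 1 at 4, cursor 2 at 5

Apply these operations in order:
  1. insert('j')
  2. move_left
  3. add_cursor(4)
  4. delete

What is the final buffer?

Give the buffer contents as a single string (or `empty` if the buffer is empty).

After op 1 (insert('j')): buffer="abefjijaj" (len 9), cursors c1@5 c2@7, authorship ....1.2..
After op 2 (move_left): buffer="abefjijaj" (len 9), cursors c1@4 c2@6, authorship ....1.2..
After op 3 (add_cursor(4)): buffer="abefjijaj" (len 9), cursors c1@4 c3@4 c2@6, authorship ....1.2..
After op 4 (delete): buffer="abjjaj" (len 6), cursors c1@2 c3@2 c2@3, authorship ..12..

Answer: abjjaj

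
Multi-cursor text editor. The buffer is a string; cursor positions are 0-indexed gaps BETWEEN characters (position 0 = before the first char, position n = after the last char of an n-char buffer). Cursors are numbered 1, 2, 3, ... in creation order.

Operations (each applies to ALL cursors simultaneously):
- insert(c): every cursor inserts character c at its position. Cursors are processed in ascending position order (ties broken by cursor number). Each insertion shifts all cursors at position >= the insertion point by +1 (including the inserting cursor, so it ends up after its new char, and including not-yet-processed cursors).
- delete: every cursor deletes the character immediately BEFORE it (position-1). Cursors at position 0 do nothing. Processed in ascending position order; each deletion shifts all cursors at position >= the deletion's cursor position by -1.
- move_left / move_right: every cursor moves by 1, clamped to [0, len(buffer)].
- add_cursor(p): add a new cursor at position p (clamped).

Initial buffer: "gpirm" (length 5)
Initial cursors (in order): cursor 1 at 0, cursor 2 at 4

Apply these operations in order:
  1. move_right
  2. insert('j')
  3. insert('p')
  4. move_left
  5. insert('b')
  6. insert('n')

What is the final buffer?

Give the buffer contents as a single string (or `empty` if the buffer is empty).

Answer: gjbnppirmjbnp

Derivation:
After op 1 (move_right): buffer="gpirm" (len 5), cursors c1@1 c2@5, authorship .....
After op 2 (insert('j')): buffer="gjpirmj" (len 7), cursors c1@2 c2@7, authorship .1....2
After op 3 (insert('p')): buffer="gjppirmjp" (len 9), cursors c1@3 c2@9, authorship .11....22
After op 4 (move_left): buffer="gjppirmjp" (len 9), cursors c1@2 c2@8, authorship .11....22
After op 5 (insert('b')): buffer="gjbppirmjbp" (len 11), cursors c1@3 c2@10, authorship .111....222
After op 6 (insert('n')): buffer="gjbnppirmjbnp" (len 13), cursors c1@4 c2@12, authorship .1111....2222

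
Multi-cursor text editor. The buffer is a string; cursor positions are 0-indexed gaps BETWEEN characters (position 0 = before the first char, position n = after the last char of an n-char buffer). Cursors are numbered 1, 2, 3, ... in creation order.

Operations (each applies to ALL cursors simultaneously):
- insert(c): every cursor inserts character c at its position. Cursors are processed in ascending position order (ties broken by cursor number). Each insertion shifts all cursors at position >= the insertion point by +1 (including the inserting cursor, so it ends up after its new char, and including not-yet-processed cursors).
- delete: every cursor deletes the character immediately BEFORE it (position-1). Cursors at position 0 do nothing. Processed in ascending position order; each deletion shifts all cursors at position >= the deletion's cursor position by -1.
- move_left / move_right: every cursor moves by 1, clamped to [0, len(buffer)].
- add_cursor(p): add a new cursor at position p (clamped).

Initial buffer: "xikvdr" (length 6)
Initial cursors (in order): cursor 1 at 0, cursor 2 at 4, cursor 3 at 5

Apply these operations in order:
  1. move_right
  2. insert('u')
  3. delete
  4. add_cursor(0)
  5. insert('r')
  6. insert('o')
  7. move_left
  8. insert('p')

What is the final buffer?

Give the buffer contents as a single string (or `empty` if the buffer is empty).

Answer: rpoxrpoikvdrporrpo

Derivation:
After op 1 (move_right): buffer="xikvdr" (len 6), cursors c1@1 c2@5 c3@6, authorship ......
After op 2 (insert('u')): buffer="xuikvduru" (len 9), cursors c1@2 c2@7 c3@9, authorship .1....2.3
After op 3 (delete): buffer="xikvdr" (len 6), cursors c1@1 c2@5 c3@6, authorship ......
After op 4 (add_cursor(0)): buffer="xikvdr" (len 6), cursors c4@0 c1@1 c2@5 c3@6, authorship ......
After op 5 (insert('r')): buffer="rxrikvdrrr" (len 10), cursors c4@1 c1@3 c2@8 c3@10, authorship 4.1....2.3
After op 6 (insert('o')): buffer="roxroikvdrorro" (len 14), cursors c4@2 c1@5 c2@11 c3@14, authorship 44.11....22.33
After op 7 (move_left): buffer="roxroikvdrorro" (len 14), cursors c4@1 c1@4 c2@10 c3@13, authorship 44.11....22.33
After op 8 (insert('p')): buffer="rpoxrpoikvdrporrpo" (len 18), cursors c4@2 c1@6 c2@13 c3@17, authorship 444.111....222.333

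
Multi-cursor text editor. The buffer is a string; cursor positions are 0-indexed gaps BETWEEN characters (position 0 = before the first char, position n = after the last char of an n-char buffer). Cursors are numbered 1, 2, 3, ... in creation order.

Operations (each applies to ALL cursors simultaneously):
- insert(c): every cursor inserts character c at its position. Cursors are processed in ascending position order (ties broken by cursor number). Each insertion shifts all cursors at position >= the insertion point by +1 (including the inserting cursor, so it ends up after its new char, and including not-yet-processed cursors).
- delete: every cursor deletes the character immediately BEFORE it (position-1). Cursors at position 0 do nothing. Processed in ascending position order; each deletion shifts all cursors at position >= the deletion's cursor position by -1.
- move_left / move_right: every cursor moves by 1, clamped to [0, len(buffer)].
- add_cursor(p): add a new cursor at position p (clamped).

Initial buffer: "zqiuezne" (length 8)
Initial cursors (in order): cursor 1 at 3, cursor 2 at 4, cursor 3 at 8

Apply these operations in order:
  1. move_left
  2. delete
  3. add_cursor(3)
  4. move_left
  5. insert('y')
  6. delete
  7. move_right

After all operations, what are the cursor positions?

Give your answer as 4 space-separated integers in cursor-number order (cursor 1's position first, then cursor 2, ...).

Answer: 1 1 4 3

Derivation:
After op 1 (move_left): buffer="zqiuezne" (len 8), cursors c1@2 c2@3 c3@7, authorship ........
After op 2 (delete): buffer="zueze" (len 5), cursors c1@1 c2@1 c3@4, authorship .....
After op 3 (add_cursor(3)): buffer="zueze" (len 5), cursors c1@1 c2@1 c4@3 c3@4, authorship .....
After op 4 (move_left): buffer="zueze" (len 5), cursors c1@0 c2@0 c4@2 c3@3, authorship .....
After op 5 (insert('y')): buffer="yyzuyeyze" (len 9), cursors c1@2 c2@2 c4@5 c3@7, authorship 12..4.3..
After op 6 (delete): buffer="zueze" (len 5), cursors c1@0 c2@0 c4@2 c3@3, authorship .....
After op 7 (move_right): buffer="zueze" (len 5), cursors c1@1 c2@1 c4@3 c3@4, authorship .....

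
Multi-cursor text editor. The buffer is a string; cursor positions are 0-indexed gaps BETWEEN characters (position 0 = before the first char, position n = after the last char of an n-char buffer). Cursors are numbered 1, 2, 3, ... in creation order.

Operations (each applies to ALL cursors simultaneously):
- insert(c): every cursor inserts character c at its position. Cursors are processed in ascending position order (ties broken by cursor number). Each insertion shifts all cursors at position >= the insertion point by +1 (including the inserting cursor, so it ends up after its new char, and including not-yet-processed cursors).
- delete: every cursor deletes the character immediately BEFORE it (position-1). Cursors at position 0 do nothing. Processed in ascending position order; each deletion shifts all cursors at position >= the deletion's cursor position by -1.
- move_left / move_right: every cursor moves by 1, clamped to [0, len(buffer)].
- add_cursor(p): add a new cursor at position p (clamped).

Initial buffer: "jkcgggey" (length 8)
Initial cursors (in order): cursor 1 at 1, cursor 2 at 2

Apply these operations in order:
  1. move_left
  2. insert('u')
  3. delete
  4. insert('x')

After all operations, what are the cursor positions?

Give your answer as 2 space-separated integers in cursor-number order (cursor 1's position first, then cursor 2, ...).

After op 1 (move_left): buffer="jkcgggey" (len 8), cursors c1@0 c2@1, authorship ........
After op 2 (insert('u')): buffer="ujukcgggey" (len 10), cursors c1@1 c2@3, authorship 1.2.......
After op 3 (delete): buffer="jkcgggey" (len 8), cursors c1@0 c2@1, authorship ........
After op 4 (insert('x')): buffer="xjxkcgggey" (len 10), cursors c1@1 c2@3, authorship 1.2.......

Answer: 1 3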